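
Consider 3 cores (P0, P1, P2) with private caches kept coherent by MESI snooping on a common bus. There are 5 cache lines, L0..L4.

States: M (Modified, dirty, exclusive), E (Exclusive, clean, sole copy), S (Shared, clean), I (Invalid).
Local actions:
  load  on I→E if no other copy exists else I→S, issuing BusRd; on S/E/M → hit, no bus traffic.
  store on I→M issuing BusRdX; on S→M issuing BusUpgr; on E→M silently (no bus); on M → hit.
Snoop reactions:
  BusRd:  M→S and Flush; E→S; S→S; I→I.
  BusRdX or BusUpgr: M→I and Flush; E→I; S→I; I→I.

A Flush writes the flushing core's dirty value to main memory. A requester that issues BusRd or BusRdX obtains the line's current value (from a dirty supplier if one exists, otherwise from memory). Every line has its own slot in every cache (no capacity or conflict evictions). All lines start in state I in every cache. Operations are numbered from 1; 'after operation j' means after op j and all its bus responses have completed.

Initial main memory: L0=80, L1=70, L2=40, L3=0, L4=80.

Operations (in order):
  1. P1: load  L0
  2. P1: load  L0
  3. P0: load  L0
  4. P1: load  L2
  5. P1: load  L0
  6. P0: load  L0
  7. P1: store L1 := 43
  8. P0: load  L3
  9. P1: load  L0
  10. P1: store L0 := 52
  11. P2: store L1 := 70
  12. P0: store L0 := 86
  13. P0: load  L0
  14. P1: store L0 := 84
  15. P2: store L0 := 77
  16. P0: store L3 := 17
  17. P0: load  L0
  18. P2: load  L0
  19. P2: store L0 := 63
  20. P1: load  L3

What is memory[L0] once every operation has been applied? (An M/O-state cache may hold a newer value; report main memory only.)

[1] P1: load  L0 | P0:I, P1:E(80), P2:I | bus: BusRd
[2] P1: load  L0 | P0:I, P1:E(80), P2:I | bus: none
[3] P0: load  L0 | P0:S(80), P1:S(80), P2:I | bus: BusRd
[4] P1: load  L2 | P0:I, P1:E(40), P2:I | bus: BusRd
[5] P1: load  L0 | P0:S(80), P1:S(80), P2:I | bus: none
[6] P0: load  L0 | P0:S(80), P1:S(80), P2:I | bus: none
[7] P1: store L1 := 43 | P0:I, P1:M(43), P2:I | bus: BusRdX
[8] P0: load  L3 | P0:E(0), P1:I, P2:I | bus: BusRd
[9] P1: load  L0 | P0:S(80), P1:S(80), P2:I | bus: none
[10] P1: store L0 := 52 | P0:I, P1:M(52), P2:I | bus: BusUpgr
[11] P2: store L1 := 70 | P0:I, P1:I, P2:M(70) | bus: BusRdX,Flush
[12] P0: store L0 := 86 | P0:M(86), P1:I, P2:I | bus: BusRdX,Flush
[13] P0: load  L0 | P0:M(86), P1:I, P2:I | bus: none
[14] P1: store L0 := 84 | P0:I, P1:M(84), P2:I | bus: BusRdX,Flush
[15] P2: store L0 := 77 | P0:I, P1:I, P2:M(77) | bus: BusRdX,Flush
[16] P0: store L3 := 17 | P0:M(17), P1:I, P2:I | bus: none
[17] P0: load  L0 | P0:S(77), P1:I, P2:S(77) | bus: BusRd,Flush
[18] P2: load  L0 | P0:S(77), P1:I, P2:S(77) | bus: none
[19] P2: store L0 := 63 | P0:I, P1:I, P2:M(63) | bus: BusUpgr
[20] P1: load  L3 | P0:S(17), P1:S(17), P2:I | bus: BusRd,Flush

memory[L0] = 77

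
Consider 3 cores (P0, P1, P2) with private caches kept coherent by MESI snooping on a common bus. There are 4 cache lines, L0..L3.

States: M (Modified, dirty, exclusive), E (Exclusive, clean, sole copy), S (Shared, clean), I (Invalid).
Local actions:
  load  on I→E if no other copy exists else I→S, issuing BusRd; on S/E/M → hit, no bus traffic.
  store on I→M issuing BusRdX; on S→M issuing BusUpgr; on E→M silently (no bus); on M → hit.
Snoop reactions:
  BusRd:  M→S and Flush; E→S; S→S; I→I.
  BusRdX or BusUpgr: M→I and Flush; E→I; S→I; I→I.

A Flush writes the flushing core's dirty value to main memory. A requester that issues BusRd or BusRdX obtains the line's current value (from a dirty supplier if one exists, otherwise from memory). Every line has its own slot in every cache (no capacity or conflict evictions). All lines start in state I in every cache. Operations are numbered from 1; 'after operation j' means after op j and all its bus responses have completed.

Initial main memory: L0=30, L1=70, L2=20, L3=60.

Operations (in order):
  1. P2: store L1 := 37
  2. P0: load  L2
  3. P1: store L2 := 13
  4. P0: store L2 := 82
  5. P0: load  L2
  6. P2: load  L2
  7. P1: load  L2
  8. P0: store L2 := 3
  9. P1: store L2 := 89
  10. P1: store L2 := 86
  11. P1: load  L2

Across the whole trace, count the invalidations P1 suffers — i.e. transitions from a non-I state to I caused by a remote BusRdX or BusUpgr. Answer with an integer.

[1] P2: store L1 := 37 | P0:I, P1:I, P2:M(37) | bus: BusRdX
[2] P0: load  L2 | P0:E(20), P1:I, P2:I | bus: BusRd
[3] P1: store L2 := 13 | P0:I, P1:M(13), P2:I | bus: BusRdX
[4] P0: store L2 := 82 | P0:M(82), P1:I, P2:I | bus: BusRdX,Flush
[5] P0: load  L2 | P0:M(82), P1:I, P2:I | bus: none
[6] P2: load  L2 | P0:S(82), P1:I, P2:S(82) | bus: BusRd,Flush
[7] P1: load  L2 | P0:S(82), P1:S(82), P2:S(82) | bus: BusRd
[8] P0: store L2 := 3 | P0:M(3), P1:I, P2:I | bus: BusUpgr
[9] P1: store L2 := 89 | P0:I, P1:M(89), P2:I | bus: BusRdX,Flush
[10] P1: store L2 := 86 | P0:I, P1:M(86), P2:I | bus: none
[11] P1: load  L2 | P0:I, P1:M(86), P2:I | bus: none

invalidations = 2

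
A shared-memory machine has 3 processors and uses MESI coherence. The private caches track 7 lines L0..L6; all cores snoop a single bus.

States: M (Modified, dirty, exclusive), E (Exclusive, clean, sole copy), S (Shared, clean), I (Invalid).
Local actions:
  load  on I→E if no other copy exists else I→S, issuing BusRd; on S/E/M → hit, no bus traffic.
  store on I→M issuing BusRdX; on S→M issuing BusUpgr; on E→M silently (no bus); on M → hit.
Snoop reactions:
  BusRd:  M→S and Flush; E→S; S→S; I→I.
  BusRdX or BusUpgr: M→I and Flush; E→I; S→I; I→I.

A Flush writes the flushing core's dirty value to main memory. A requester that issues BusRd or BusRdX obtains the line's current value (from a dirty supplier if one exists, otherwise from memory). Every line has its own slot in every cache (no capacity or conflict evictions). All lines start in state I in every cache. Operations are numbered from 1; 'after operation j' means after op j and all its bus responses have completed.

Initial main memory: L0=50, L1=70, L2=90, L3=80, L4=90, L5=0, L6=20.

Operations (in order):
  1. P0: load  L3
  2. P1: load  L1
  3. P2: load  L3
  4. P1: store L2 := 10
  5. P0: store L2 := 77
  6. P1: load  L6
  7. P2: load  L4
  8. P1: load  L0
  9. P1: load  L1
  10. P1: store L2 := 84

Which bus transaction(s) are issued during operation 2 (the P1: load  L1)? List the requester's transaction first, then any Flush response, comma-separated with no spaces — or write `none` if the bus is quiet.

bus = BusRd

  op1 P0: load  L3 → E/I/I on L3; bus BusRd; mem=80
  op2 P1: load  L1 → I/E/I on L1; bus BusRd; mem=70
  op3 P2: load  L3 → S/I/S on L3; bus BusRd; mem=80
  op4 P1: store L2 := 10 → I/M/I on L2; bus BusRdX; mem=90
  op5 P0: store L2 := 77 → M/I/I on L2; bus BusRdX Flush; mem=10
  op6 P1: load  L6 → I/E/I on L6; bus BusRd; mem=20
  op7 P2: load  L4 → I/I/E on L4; bus BusRd; mem=90
  op8 P1: load  L0 → I/E/I on L0; bus BusRd; mem=50
  op9 P1: load  L1 → I/E/I on L1; bus (none); mem=70
  op10 P1: store L2 := 84 → I/M/I on L2; bus BusRdX Flush; mem=77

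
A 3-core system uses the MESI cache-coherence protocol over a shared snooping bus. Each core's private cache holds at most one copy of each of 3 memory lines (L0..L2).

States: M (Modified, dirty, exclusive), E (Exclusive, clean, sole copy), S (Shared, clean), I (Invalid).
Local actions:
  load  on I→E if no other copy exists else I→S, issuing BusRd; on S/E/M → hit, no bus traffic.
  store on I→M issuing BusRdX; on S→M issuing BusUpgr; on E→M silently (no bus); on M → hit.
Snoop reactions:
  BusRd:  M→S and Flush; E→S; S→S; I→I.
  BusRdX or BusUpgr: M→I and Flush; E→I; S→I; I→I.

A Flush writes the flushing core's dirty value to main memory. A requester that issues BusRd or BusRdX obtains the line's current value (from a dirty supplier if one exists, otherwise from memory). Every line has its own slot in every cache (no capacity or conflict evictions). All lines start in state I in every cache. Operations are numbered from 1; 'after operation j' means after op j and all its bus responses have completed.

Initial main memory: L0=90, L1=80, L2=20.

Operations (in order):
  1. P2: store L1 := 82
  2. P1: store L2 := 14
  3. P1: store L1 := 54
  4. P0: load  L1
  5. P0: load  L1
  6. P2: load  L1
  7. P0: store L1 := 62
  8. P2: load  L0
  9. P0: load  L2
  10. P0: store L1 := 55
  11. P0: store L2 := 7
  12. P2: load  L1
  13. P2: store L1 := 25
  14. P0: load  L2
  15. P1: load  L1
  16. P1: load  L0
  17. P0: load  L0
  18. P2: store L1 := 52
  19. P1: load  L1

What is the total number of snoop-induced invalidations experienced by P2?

[1] P2: store L1 := 82 | P0:I, P1:I, P2:M(82) | bus: BusRdX
[2] P1: store L2 := 14 | P0:I, P1:M(14), P2:I | bus: BusRdX
[3] P1: store L1 := 54 | P0:I, P1:M(54), P2:I | bus: BusRdX,Flush
[4] P0: load  L1 | P0:S(54), P1:S(54), P2:I | bus: BusRd,Flush
[5] P0: load  L1 | P0:S(54), P1:S(54), P2:I | bus: none
[6] P2: load  L1 | P0:S(54), P1:S(54), P2:S(54) | bus: BusRd
[7] P0: store L1 := 62 | P0:M(62), P1:I, P2:I | bus: BusUpgr
[8] P2: load  L0 | P0:I, P1:I, P2:E(90) | bus: BusRd
[9] P0: load  L2 | P0:S(14), P1:S(14), P2:I | bus: BusRd,Flush
[10] P0: store L1 := 55 | P0:M(55), P1:I, P2:I | bus: none
[11] P0: store L2 := 7 | P0:M(7), P1:I, P2:I | bus: BusUpgr
[12] P2: load  L1 | P0:S(55), P1:I, P2:S(55) | bus: BusRd,Flush
[13] P2: store L1 := 25 | P0:I, P1:I, P2:M(25) | bus: BusUpgr
[14] P0: load  L2 | P0:M(7), P1:I, P2:I | bus: none
[15] P1: load  L1 | P0:I, P1:S(25), P2:S(25) | bus: BusRd,Flush
[16] P1: load  L0 | P0:I, P1:S(90), P2:S(90) | bus: BusRd
[17] P0: load  L0 | P0:S(90), P1:S(90), P2:S(90) | bus: BusRd
[18] P2: store L1 := 52 | P0:I, P1:I, P2:M(52) | bus: BusUpgr
[19] P1: load  L1 | P0:I, P1:S(52), P2:S(52) | bus: BusRd,Flush

invalidations = 2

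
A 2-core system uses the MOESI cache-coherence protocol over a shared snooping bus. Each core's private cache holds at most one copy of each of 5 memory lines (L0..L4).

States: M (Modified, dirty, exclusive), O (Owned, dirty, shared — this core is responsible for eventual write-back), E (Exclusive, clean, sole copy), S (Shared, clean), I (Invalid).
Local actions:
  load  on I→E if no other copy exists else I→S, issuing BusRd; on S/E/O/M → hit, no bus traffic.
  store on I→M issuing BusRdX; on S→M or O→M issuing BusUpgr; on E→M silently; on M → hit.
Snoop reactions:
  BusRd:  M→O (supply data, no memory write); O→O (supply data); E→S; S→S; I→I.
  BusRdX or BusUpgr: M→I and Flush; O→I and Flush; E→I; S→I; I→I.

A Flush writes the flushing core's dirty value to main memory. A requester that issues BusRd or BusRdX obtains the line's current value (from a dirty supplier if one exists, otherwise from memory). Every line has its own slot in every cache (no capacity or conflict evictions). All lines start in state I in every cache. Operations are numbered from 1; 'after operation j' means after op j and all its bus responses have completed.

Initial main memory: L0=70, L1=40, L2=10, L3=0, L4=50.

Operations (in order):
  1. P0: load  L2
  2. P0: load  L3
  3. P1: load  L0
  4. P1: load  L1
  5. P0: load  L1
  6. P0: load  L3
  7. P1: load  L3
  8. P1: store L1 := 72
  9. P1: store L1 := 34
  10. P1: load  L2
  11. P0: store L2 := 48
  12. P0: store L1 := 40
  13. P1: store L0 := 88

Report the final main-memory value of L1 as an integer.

1. P0: load  L2  bus=[BusRd]  L2: P0=E P1=I  mem[L2]=10
2. P0: load  L3  bus=[BusRd]  L3: P0=E P1=I  mem[L3]=0
3. P1: load  L0  bus=[BusRd]  L0: P0=I P1=E  mem[L0]=70
4. P1: load  L1  bus=[BusRd]  L1: P0=I P1=E  mem[L1]=40
5. P0: load  L1  bus=[BusRd]  L1: P0=S P1=S  mem[L1]=40
6. P0: load  L3  bus=[-]  L3: P0=E P1=I  mem[L3]=0
7. P1: load  L3  bus=[BusRd]  L3: P0=S P1=S  mem[L3]=0
8. P1: store L1 := 72  bus=[BusUpgr]  L1: P0=I P1=M  mem[L1]=40
9. P1: store L1 := 34  bus=[-]  L1: P0=I P1=M  mem[L1]=40
10. P1: load  L2  bus=[BusRd]  L2: P0=S P1=S  mem[L2]=10
11. P0: store L2 := 48  bus=[BusUpgr]  L2: P0=M P1=I  mem[L2]=10
12. P0: store L1 := 40  bus=[BusRdX,Flush]  L1: P0=M P1=I  mem[L1]=34
13. P1: store L0 := 88  bus=[-]  L0: P0=I P1=M  mem[L0]=70

memory[L1] = 34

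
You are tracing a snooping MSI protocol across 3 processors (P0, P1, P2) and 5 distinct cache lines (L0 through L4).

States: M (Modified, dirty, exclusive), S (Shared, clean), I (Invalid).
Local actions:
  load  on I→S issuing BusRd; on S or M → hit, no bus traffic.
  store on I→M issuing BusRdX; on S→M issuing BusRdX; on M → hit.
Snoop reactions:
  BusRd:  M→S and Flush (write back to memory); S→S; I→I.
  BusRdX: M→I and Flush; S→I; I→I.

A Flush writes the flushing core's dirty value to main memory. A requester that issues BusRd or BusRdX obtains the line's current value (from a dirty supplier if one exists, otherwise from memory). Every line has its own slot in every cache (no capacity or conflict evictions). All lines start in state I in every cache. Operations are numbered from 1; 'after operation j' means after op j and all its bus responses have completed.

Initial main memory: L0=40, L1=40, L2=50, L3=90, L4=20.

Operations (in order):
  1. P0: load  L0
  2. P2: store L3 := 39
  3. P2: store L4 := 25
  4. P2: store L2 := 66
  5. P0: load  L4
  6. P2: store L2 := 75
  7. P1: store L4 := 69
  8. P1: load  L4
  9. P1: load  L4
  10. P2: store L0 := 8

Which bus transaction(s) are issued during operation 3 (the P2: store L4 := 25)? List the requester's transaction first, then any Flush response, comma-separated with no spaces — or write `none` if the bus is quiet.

bus = BusRdX

step 1: P0: load  L0  ⟶  SII  (L0)  txn=BusRd  M[L0]=40
step 2: P2: store L3 := 39  ⟶  IIM  (L3)  txn=BusRdX  M[L3]=90
step 3: P2: store L4 := 25  ⟶  IIM  (L4)  txn=BusRdX  M[L4]=20
step 4: P2: store L2 := 66  ⟶  IIM  (L2)  txn=BusRdX  M[L2]=50
step 5: P0: load  L4  ⟶  SIS  (L4)  txn=BusRd+Flush  M[L4]=25
step 6: P2: store L2 := 75  ⟶  IIM  (L2)  txn=∅  M[L2]=50
step 7: P1: store L4 := 69  ⟶  IMI  (L4)  txn=BusRdX  M[L4]=25
step 8: P1: load  L4  ⟶  IMI  (L4)  txn=∅  M[L4]=25
step 9: P1: load  L4  ⟶  IMI  (L4)  txn=∅  M[L4]=25
step 10: P2: store L0 := 8  ⟶  IIM  (L0)  txn=BusRdX  M[L0]=40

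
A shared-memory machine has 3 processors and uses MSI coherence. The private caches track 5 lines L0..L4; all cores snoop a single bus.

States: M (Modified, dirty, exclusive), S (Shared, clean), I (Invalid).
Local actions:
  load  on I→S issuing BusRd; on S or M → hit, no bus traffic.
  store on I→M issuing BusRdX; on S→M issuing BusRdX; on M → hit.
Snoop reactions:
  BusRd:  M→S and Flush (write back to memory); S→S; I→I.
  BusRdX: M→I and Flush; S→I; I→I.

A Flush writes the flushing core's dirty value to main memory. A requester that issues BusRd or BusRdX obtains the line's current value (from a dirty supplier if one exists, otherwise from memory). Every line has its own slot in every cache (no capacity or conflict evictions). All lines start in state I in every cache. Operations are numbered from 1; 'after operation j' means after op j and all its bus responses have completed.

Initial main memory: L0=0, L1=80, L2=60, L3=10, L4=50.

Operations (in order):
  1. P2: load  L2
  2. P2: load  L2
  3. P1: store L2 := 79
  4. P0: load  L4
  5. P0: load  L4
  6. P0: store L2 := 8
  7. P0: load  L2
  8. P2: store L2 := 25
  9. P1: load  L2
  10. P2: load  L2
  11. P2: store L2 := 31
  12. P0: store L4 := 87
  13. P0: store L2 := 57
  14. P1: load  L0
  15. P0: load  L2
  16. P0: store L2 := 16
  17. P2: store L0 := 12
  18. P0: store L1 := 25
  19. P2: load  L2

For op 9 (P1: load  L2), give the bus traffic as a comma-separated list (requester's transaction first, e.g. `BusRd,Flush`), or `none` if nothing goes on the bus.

1. P2: load  L2  bus=[BusRd]  L2: P0=I P1=I P2=S  mem[L2]=60
2. P2: load  L2  bus=[-]  L2: P0=I P1=I P2=S  mem[L2]=60
3. P1: store L2 := 79  bus=[BusRdX]  L2: P0=I P1=M P2=I  mem[L2]=60
4. P0: load  L4  bus=[BusRd]  L4: P0=S P1=I P2=I  mem[L4]=50
5. P0: load  L4  bus=[-]  L4: P0=S P1=I P2=I  mem[L4]=50
6. P0: store L2 := 8  bus=[BusRdX,Flush]  L2: P0=M P1=I P2=I  mem[L2]=79
7. P0: load  L2  bus=[-]  L2: P0=M P1=I P2=I  mem[L2]=79
8. P2: store L2 := 25  bus=[BusRdX,Flush]  L2: P0=I P1=I P2=M  mem[L2]=8
9. P1: load  L2  bus=[BusRd,Flush]  L2: P0=I P1=S P2=S  mem[L2]=25
10. P2: load  L2  bus=[-]  L2: P0=I P1=S P2=S  mem[L2]=25
11. P2: store L2 := 31  bus=[BusRdX]  L2: P0=I P1=I P2=M  mem[L2]=25
12. P0: store L4 := 87  bus=[BusRdX]  L4: P0=M P1=I P2=I  mem[L4]=50
13. P0: store L2 := 57  bus=[BusRdX,Flush]  L2: P0=M P1=I P2=I  mem[L2]=31
14. P1: load  L0  bus=[BusRd]  L0: P0=I P1=S P2=I  mem[L0]=0
15. P0: load  L2  bus=[-]  L2: P0=M P1=I P2=I  mem[L2]=31
16. P0: store L2 := 16  bus=[-]  L2: P0=M P1=I P2=I  mem[L2]=31
17. P2: store L0 := 12  bus=[BusRdX]  L0: P0=I P1=I P2=M  mem[L0]=0
18. P0: store L1 := 25  bus=[BusRdX]  L1: P0=M P1=I P2=I  mem[L1]=80
19. P2: load  L2  bus=[BusRd,Flush]  L2: P0=S P1=I P2=S  mem[L2]=16

bus = BusRd,Flush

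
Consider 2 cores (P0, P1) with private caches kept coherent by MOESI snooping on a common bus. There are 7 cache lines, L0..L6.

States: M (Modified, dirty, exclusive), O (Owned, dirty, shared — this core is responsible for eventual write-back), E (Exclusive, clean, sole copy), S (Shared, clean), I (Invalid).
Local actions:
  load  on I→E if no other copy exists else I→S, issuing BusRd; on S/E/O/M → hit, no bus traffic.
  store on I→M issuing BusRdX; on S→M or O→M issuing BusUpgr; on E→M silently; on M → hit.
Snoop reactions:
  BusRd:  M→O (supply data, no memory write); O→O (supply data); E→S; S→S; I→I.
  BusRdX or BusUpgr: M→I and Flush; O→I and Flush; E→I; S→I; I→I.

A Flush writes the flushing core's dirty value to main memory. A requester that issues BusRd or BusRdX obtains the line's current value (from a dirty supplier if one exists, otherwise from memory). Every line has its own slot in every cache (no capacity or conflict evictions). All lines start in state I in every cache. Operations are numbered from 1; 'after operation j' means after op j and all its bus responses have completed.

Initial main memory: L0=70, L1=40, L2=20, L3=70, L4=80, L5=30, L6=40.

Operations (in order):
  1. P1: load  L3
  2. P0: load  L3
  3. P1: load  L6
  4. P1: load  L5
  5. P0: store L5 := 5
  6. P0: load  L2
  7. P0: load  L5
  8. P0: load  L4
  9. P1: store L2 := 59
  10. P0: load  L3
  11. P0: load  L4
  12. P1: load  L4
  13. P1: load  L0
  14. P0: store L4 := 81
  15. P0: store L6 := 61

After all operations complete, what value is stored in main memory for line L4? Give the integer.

1. P1: load  L3  bus=[BusRd]  L3: P0=I P1=E  mem[L3]=70
2. P0: load  L3  bus=[BusRd]  L3: P0=S P1=S  mem[L3]=70
3. P1: load  L6  bus=[BusRd]  L6: P0=I P1=E  mem[L6]=40
4. P1: load  L5  bus=[BusRd]  L5: P0=I P1=E  mem[L5]=30
5. P0: store L5 := 5  bus=[BusRdX]  L5: P0=M P1=I  mem[L5]=30
6. P0: load  L2  bus=[BusRd]  L2: P0=E P1=I  mem[L2]=20
7. P0: load  L5  bus=[-]  L5: P0=M P1=I  mem[L5]=30
8. P0: load  L4  bus=[BusRd]  L4: P0=E P1=I  mem[L4]=80
9. P1: store L2 := 59  bus=[BusRdX]  L2: P0=I P1=M  mem[L2]=20
10. P0: load  L3  bus=[-]  L3: P0=S P1=S  mem[L3]=70
11. P0: load  L4  bus=[-]  L4: P0=E P1=I  mem[L4]=80
12. P1: load  L4  bus=[BusRd]  L4: P0=S P1=S  mem[L4]=80
13. P1: load  L0  bus=[BusRd]  L0: P0=I P1=E  mem[L0]=70
14. P0: store L4 := 81  bus=[BusUpgr]  L4: P0=M P1=I  mem[L4]=80
15. P0: store L6 := 61  bus=[BusRdX]  L6: P0=M P1=I  mem[L6]=40

memory[L4] = 80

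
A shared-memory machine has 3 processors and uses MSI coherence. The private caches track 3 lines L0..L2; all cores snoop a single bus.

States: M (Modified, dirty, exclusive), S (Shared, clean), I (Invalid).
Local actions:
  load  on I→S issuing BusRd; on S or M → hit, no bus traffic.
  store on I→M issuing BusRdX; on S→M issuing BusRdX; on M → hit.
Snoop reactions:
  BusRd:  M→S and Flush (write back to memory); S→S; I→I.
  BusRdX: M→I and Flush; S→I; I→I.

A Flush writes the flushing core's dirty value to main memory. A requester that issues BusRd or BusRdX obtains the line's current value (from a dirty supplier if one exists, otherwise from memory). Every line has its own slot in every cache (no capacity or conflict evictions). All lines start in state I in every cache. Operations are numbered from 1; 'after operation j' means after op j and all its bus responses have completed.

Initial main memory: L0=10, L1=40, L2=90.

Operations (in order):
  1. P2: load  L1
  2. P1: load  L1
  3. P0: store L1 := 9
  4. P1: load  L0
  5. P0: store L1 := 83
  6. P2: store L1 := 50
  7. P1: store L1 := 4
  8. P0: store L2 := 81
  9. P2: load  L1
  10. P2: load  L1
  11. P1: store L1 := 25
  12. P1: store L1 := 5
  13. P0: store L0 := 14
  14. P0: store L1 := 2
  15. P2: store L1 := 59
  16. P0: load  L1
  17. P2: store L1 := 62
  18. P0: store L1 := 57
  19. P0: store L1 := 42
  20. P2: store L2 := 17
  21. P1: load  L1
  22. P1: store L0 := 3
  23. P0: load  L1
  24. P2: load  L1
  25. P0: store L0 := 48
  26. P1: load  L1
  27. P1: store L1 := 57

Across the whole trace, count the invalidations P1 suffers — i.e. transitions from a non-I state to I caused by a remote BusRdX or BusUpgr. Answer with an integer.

1. P2: load  L1  bus=[BusRd]  L1: P0=I P1=I P2=S  mem[L1]=40
2. P1: load  L1  bus=[BusRd]  L1: P0=I P1=S P2=S  mem[L1]=40
3. P0: store L1 := 9  bus=[BusRdX]  L1: P0=M P1=I P2=I  mem[L1]=40
4. P1: load  L0  bus=[BusRd]  L0: P0=I P1=S P2=I  mem[L0]=10
5. P0: store L1 := 83  bus=[-]  L1: P0=M P1=I P2=I  mem[L1]=40
6. P2: store L1 := 50  bus=[BusRdX,Flush]  L1: P0=I P1=I P2=M  mem[L1]=83
7. P1: store L1 := 4  bus=[BusRdX,Flush]  L1: P0=I P1=M P2=I  mem[L1]=50
8. P0: store L2 := 81  bus=[BusRdX]  L2: P0=M P1=I P2=I  mem[L2]=90
9. P2: load  L1  bus=[BusRd,Flush]  L1: P0=I P1=S P2=S  mem[L1]=4
10. P2: load  L1  bus=[-]  L1: P0=I P1=S P2=S  mem[L1]=4
11. P1: store L1 := 25  bus=[BusRdX]  L1: P0=I P1=M P2=I  mem[L1]=4
12. P1: store L1 := 5  bus=[-]  L1: P0=I P1=M P2=I  mem[L1]=4
13. P0: store L0 := 14  bus=[BusRdX]  L0: P0=M P1=I P2=I  mem[L0]=10
14. P0: store L1 := 2  bus=[BusRdX,Flush]  L1: P0=M P1=I P2=I  mem[L1]=5
15. P2: store L1 := 59  bus=[BusRdX,Flush]  L1: P0=I P1=I P2=M  mem[L1]=2
16. P0: load  L1  bus=[BusRd,Flush]  L1: P0=S P1=I P2=S  mem[L1]=59
17. P2: store L1 := 62  bus=[BusRdX]  L1: P0=I P1=I P2=M  mem[L1]=59
18. P0: store L1 := 57  bus=[BusRdX,Flush]  L1: P0=M P1=I P2=I  mem[L1]=62
19. P0: store L1 := 42  bus=[-]  L1: P0=M P1=I P2=I  mem[L1]=62
20. P2: store L2 := 17  bus=[BusRdX,Flush]  L2: P0=I P1=I P2=M  mem[L2]=81
21. P1: load  L1  bus=[BusRd,Flush]  L1: P0=S P1=S P2=I  mem[L1]=42
22. P1: store L0 := 3  bus=[BusRdX,Flush]  L0: P0=I P1=M P2=I  mem[L0]=14
23. P0: load  L1  bus=[-]  L1: P0=S P1=S P2=I  mem[L1]=42
24. P2: load  L1  bus=[BusRd]  L1: P0=S P1=S P2=S  mem[L1]=42
25. P0: store L0 := 48  bus=[BusRdX,Flush]  L0: P0=M P1=I P2=I  mem[L0]=3
26. P1: load  L1  bus=[-]  L1: P0=S P1=S P2=S  mem[L1]=42
27. P1: store L1 := 57  bus=[BusRdX]  L1: P0=I P1=M P2=I  mem[L1]=42

invalidations = 4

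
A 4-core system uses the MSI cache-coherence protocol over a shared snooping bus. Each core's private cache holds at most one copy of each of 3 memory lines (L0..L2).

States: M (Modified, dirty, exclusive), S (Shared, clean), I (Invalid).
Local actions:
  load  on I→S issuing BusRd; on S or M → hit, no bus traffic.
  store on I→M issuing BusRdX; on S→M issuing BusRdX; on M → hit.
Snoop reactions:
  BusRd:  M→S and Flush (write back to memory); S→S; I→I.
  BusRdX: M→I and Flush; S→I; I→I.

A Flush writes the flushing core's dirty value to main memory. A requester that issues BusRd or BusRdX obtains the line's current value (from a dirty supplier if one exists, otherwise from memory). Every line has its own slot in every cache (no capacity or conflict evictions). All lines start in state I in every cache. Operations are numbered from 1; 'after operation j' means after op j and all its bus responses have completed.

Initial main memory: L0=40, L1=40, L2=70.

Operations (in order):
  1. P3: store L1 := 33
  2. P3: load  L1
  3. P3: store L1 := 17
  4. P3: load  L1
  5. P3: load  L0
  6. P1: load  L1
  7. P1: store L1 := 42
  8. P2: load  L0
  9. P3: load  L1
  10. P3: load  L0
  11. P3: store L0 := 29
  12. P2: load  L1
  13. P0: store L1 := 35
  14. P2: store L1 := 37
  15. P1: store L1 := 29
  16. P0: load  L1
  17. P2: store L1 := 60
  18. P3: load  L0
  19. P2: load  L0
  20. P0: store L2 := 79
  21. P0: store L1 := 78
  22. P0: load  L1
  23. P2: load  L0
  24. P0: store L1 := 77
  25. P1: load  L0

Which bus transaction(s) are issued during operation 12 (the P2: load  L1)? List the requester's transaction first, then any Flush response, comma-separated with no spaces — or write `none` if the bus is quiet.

bus = BusRd

  op1 P3: store L1 := 33 → I/I/I/M on L1; bus BusRdX; mem=40
  op2 P3: load  L1 → I/I/I/M on L1; bus (none); mem=40
  op3 P3: store L1 := 17 → I/I/I/M on L1; bus (none); mem=40
  op4 P3: load  L1 → I/I/I/M on L1; bus (none); mem=40
  op5 P3: load  L0 → I/I/I/S on L0; bus BusRd; mem=40
  op6 P1: load  L1 → I/S/I/S on L1; bus BusRd Flush; mem=17
  op7 P1: store L1 := 42 → I/M/I/I on L1; bus BusRdX; mem=17
  op8 P2: load  L0 → I/I/S/S on L0; bus BusRd; mem=40
  op9 P3: load  L1 → I/S/I/S on L1; bus BusRd Flush; mem=42
  op10 P3: load  L0 → I/I/S/S on L0; bus (none); mem=40
  op11 P3: store L0 := 29 → I/I/I/M on L0; bus BusRdX; mem=40
  op12 P2: load  L1 → I/S/S/S on L1; bus BusRd; mem=42
  op13 P0: store L1 := 35 → M/I/I/I on L1; bus BusRdX; mem=42
  op14 P2: store L1 := 37 → I/I/M/I on L1; bus BusRdX Flush; mem=35
  op15 P1: store L1 := 29 → I/M/I/I on L1; bus BusRdX Flush; mem=37
  op16 P0: load  L1 → S/S/I/I on L1; bus BusRd Flush; mem=29
  op17 P2: store L1 := 60 → I/I/M/I on L1; bus BusRdX; mem=29
  op18 P3: load  L0 → I/I/I/M on L0; bus (none); mem=40
  op19 P2: load  L0 → I/I/S/S on L0; bus BusRd Flush; mem=29
  op20 P0: store L2 := 79 → M/I/I/I on L2; bus BusRdX; mem=70
  op21 P0: store L1 := 78 → M/I/I/I on L1; bus BusRdX Flush; mem=60
  op22 P0: load  L1 → M/I/I/I on L1; bus (none); mem=60
  op23 P2: load  L0 → I/I/S/S on L0; bus (none); mem=29
  op24 P0: store L1 := 77 → M/I/I/I on L1; bus (none); mem=60
  op25 P1: load  L0 → I/S/S/S on L0; bus BusRd; mem=29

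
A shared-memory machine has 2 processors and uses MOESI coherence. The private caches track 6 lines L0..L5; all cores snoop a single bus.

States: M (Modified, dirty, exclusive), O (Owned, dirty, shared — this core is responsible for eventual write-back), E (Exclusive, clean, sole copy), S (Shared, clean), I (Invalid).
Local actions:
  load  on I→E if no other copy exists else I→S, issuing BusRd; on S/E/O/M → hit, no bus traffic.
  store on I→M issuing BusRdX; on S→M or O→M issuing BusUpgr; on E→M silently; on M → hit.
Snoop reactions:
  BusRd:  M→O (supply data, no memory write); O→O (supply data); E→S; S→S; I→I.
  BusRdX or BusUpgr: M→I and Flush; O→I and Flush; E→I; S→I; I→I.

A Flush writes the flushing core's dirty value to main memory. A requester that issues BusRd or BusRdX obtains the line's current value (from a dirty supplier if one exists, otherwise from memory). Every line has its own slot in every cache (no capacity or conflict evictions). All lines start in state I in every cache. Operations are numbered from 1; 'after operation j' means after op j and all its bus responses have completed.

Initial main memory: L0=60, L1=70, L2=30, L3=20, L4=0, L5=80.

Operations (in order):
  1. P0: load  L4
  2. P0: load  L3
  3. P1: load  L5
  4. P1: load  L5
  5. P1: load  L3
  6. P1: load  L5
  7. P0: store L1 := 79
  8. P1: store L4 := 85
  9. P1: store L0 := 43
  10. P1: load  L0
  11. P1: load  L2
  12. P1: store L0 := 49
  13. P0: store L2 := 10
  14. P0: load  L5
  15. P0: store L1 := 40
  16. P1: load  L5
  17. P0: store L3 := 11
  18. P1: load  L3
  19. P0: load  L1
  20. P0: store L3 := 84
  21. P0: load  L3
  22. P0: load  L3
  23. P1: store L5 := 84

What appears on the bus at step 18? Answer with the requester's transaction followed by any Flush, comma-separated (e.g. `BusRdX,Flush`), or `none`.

bus = BusRd

step 1: P0: load  L4  ⟶  EI  (L4)  txn=BusRd  M[L4]=0
step 2: P0: load  L3  ⟶  EI  (L3)  txn=BusRd  M[L3]=20
step 3: P1: load  L5  ⟶  IE  (L5)  txn=BusRd  M[L5]=80
step 4: P1: load  L5  ⟶  IE  (L5)  txn=∅  M[L5]=80
step 5: P1: load  L3  ⟶  SS  (L3)  txn=BusRd  M[L3]=20
step 6: P1: load  L5  ⟶  IE  (L5)  txn=∅  M[L5]=80
step 7: P0: store L1 := 79  ⟶  MI  (L1)  txn=BusRdX  M[L1]=70
step 8: P1: store L4 := 85  ⟶  IM  (L4)  txn=BusRdX  M[L4]=0
step 9: P1: store L0 := 43  ⟶  IM  (L0)  txn=BusRdX  M[L0]=60
step 10: P1: load  L0  ⟶  IM  (L0)  txn=∅  M[L0]=60
step 11: P1: load  L2  ⟶  IE  (L2)  txn=BusRd  M[L2]=30
step 12: P1: store L0 := 49  ⟶  IM  (L0)  txn=∅  M[L0]=60
step 13: P0: store L2 := 10  ⟶  MI  (L2)  txn=BusRdX  M[L2]=30
step 14: P0: load  L5  ⟶  SS  (L5)  txn=BusRd  M[L5]=80
step 15: P0: store L1 := 40  ⟶  MI  (L1)  txn=∅  M[L1]=70
step 16: P1: load  L5  ⟶  SS  (L5)  txn=∅  M[L5]=80
step 17: P0: store L3 := 11  ⟶  MI  (L3)  txn=BusUpgr  M[L3]=20
step 18: P1: load  L3  ⟶  OS  (L3)  txn=BusRd  M[L3]=20
step 19: P0: load  L1  ⟶  MI  (L1)  txn=∅  M[L1]=70
step 20: P0: store L3 := 84  ⟶  MI  (L3)  txn=BusUpgr  M[L3]=20
step 21: P0: load  L3  ⟶  MI  (L3)  txn=∅  M[L3]=20
step 22: P0: load  L3  ⟶  MI  (L3)  txn=∅  M[L3]=20
step 23: P1: store L5 := 84  ⟶  IM  (L5)  txn=BusUpgr  M[L5]=80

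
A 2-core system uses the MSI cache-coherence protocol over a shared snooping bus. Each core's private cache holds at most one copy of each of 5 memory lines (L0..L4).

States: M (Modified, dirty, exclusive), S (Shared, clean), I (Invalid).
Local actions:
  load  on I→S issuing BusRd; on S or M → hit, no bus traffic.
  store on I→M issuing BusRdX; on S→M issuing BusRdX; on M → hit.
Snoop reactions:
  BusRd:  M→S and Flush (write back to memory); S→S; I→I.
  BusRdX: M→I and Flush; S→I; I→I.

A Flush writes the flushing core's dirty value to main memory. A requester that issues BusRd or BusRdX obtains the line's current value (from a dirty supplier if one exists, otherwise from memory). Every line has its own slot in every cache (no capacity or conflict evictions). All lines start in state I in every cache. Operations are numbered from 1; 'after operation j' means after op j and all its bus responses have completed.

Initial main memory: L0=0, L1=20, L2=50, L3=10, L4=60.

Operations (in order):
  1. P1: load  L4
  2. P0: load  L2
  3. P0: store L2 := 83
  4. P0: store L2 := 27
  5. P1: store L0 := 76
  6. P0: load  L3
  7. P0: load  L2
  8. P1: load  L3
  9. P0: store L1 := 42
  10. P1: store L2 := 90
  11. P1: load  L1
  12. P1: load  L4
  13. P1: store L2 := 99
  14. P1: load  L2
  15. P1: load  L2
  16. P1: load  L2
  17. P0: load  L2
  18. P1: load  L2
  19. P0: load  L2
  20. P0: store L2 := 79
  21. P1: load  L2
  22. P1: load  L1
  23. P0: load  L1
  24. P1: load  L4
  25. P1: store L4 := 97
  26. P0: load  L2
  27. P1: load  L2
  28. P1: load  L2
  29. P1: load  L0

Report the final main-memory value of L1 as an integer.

memory[L1] = 42

[1] P1: load  L4 | P0:I, P1:S(60) | bus: BusRd
[2] P0: load  L2 | P0:S(50), P1:I | bus: BusRd
[3] P0: store L2 := 83 | P0:M(83), P1:I | bus: BusRdX
[4] P0: store L2 := 27 | P0:M(27), P1:I | bus: none
[5] P1: store L0 := 76 | P0:I, P1:M(76) | bus: BusRdX
[6] P0: load  L3 | P0:S(10), P1:I | bus: BusRd
[7] P0: load  L2 | P0:M(27), P1:I | bus: none
[8] P1: load  L3 | P0:S(10), P1:S(10) | bus: BusRd
[9] P0: store L1 := 42 | P0:M(42), P1:I | bus: BusRdX
[10] P1: store L2 := 90 | P0:I, P1:M(90) | bus: BusRdX,Flush
[11] P1: load  L1 | P0:S(42), P1:S(42) | bus: BusRd,Flush
[12] P1: load  L4 | P0:I, P1:S(60) | bus: none
[13] P1: store L2 := 99 | P0:I, P1:M(99) | bus: none
[14] P1: load  L2 | P0:I, P1:M(99) | bus: none
[15] P1: load  L2 | P0:I, P1:M(99) | bus: none
[16] P1: load  L2 | P0:I, P1:M(99) | bus: none
[17] P0: load  L2 | P0:S(99), P1:S(99) | bus: BusRd,Flush
[18] P1: load  L2 | P0:S(99), P1:S(99) | bus: none
[19] P0: load  L2 | P0:S(99), P1:S(99) | bus: none
[20] P0: store L2 := 79 | P0:M(79), P1:I | bus: BusRdX
[21] P1: load  L2 | P0:S(79), P1:S(79) | bus: BusRd,Flush
[22] P1: load  L1 | P0:S(42), P1:S(42) | bus: none
[23] P0: load  L1 | P0:S(42), P1:S(42) | bus: none
[24] P1: load  L4 | P0:I, P1:S(60) | bus: none
[25] P1: store L4 := 97 | P0:I, P1:M(97) | bus: BusRdX
[26] P0: load  L2 | P0:S(79), P1:S(79) | bus: none
[27] P1: load  L2 | P0:S(79), P1:S(79) | bus: none
[28] P1: load  L2 | P0:S(79), P1:S(79) | bus: none
[29] P1: load  L0 | P0:I, P1:M(76) | bus: none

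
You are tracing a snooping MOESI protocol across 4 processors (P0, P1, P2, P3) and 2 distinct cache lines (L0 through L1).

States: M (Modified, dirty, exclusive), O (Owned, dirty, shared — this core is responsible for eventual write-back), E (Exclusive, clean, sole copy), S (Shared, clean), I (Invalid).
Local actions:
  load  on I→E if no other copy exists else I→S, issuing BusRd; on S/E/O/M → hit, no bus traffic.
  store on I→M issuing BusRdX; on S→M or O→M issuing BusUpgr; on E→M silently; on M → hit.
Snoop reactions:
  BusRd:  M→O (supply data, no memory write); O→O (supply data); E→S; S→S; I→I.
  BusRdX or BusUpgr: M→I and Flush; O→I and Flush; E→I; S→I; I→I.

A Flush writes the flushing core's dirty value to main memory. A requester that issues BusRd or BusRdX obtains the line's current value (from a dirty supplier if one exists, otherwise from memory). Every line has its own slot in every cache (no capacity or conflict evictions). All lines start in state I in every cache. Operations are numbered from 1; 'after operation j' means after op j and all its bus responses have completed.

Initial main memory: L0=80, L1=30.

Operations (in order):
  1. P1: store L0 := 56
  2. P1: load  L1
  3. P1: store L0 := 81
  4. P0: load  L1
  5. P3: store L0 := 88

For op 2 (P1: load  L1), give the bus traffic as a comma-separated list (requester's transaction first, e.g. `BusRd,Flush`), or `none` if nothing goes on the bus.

bus = BusRd

  op1 P1: store L0 := 56 → I/M/I/I on L0; bus BusRdX; mem=80
  op2 P1: load  L1 → I/E/I/I on L1; bus BusRd; mem=30
  op3 P1: store L0 := 81 → I/M/I/I on L0; bus (none); mem=80
  op4 P0: load  L1 → S/S/I/I on L1; bus BusRd; mem=30
  op5 P3: store L0 := 88 → I/I/I/M on L0; bus BusRdX Flush; mem=81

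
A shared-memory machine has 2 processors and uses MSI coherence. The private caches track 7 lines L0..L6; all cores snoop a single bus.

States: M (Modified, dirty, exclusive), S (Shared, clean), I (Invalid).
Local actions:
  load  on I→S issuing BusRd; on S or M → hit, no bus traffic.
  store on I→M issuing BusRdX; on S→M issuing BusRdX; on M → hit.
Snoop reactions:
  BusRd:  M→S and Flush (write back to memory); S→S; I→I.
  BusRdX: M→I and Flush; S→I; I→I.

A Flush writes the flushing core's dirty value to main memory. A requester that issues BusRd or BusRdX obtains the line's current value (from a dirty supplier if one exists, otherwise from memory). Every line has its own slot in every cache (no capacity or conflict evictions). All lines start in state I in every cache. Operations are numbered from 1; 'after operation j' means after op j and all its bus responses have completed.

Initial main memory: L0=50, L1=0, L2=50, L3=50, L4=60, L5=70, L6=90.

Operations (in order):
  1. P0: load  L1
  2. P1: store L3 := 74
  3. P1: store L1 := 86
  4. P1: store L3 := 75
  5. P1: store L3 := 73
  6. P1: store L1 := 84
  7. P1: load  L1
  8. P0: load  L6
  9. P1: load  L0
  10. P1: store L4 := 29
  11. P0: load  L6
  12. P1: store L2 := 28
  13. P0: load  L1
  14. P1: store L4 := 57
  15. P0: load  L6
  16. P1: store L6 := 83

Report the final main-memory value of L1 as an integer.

memory[L1] = 84

step 1: P0: load  L1  ⟶  SI  (L1)  txn=BusRd  M[L1]=0
step 2: P1: store L3 := 74  ⟶  IM  (L3)  txn=BusRdX  M[L3]=50
step 3: P1: store L1 := 86  ⟶  IM  (L1)  txn=BusRdX  M[L1]=0
step 4: P1: store L3 := 75  ⟶  IM  (L3)  txn=∅  M[L3]=50
step 5: P1: store L3 := 73  ⟶  IM  (L3)  txn=∅  M[L3]=50
step 6: P1: store L1 := 84  ⟶  IM  (L1)  txn=∅  M[L1]=0
step 7: P1: load  L1  ⟶  IM  (L1)  txn=∅  M[L1]=0
step 8: P0: load  L6  ⟶  SI  (L6)  txn=BusRd  M[L6]=90
step 9: P1: load  L0  ⟶  IS  (L0)  txn=BusRd  M[L0]=50
step 10: P1: store L4 := 29  ⟶  IM  (L4)  txn=BusRdX  M[L4]=60
step 11: P0: load  L6  ⟶  SI  (L6)  txn=∅  M[L6]=90
step 12: P1: store L2 := 28  ⟶  IM  (L2)  txn=BusRdX  M[L2]=50
step 13: P0: load  L1  ⟶  SS  (L1)  txn=BusRd+Flush  M[L1]=84
step 14: P1: store L4 := 57  ⟶  IM  (L4)  txn=∅  M[L4]=60
step 15: P0: load  L6  ⟶  SI  (L6)  txn=∅  M[L6]=90
step 16: P1: store L6 := 83  ⟶  IM  (L6)  txn=BusRdX  M[L6]=90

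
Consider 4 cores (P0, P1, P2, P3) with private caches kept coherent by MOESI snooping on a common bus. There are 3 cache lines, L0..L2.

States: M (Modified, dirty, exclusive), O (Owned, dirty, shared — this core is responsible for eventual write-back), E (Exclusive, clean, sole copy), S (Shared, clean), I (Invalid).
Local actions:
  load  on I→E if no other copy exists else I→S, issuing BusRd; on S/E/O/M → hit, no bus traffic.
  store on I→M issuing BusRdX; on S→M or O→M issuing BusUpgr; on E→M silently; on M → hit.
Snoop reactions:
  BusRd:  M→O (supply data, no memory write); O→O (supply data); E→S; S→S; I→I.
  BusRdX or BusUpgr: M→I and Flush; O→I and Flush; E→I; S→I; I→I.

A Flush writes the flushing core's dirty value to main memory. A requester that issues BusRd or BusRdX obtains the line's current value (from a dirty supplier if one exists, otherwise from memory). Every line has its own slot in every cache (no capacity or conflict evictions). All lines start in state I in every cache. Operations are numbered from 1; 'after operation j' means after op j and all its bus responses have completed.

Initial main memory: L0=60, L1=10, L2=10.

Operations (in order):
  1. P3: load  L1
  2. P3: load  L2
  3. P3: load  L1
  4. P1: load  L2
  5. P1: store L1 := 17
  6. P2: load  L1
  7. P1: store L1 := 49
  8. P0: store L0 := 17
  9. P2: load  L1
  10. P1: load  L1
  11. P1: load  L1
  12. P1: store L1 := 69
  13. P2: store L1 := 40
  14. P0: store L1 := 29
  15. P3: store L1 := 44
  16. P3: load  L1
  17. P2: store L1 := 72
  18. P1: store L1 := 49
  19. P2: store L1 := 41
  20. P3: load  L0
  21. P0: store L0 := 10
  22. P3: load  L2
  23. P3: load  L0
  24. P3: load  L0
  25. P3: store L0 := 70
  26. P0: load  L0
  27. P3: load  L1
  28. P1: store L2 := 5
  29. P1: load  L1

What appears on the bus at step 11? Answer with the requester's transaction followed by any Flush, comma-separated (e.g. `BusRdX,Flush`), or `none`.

1. P3: load  L1  bus=[BusRd]  L1: P0=I P1=I P2=I P3=E  mem[L1]=10
2. P3: load  L2  bus=[BusRd]  L2: P0=I P1=I P2=I P3=E  mem[L2]=10
3. P3: load  L1  bus=[-]  L1: P0=I P1=I P2=I P3=E  mem[L1]=10
4. P1: load  L2  bus=[BusRd]  L2: P0=I P1=S P2=I P3=S  mem[L2]=10
5. P1: store L1 := 17  bus=[BusRdX]  L1: P0=I P1=M P2=I P3=I  mem[L1]=10
6. P2: load  L1  bus=[BusRd]  L1: P0=I P1=O P2=S P3=I  mem[L1]=10
7. P1: store L1 := 49  bus=[BusUpgr]  L1: P0=I P1=M P2=I P3=I  mem[L1]=10
8. P0: store L0 := 17  bus=[BusRdX]  L0: P0=M P1=I P2=I P3=I  mem[L0]=60
9. P2: load  L1  bus=[BusRd]  L1: P0=I P1=O P2=S P3=I  mem[L1]=10
10. P1: load  L1  bus=[-]  L1: P0=I P1=O P2=S P3=I  mem[L1]=10
11. P1: load  L1  bus=[-]  L1: P0=I P1=O P2=S P3=I  mem[L1]=10
12. P1: store L1 := 69  bus=[BusUpgr]  L1: P0=I P1=M P2=I P3=I  mem[L1]=10
13. P2: store L1 := 40  bus=[BusRdX,Flush]  L1: P0=I P1=I P2=M P3=I  mem[L1]=69
14. P0: store L1 := 29  bus=[BusRdX,Flush]  L1: P0=M P1=I P2=I P3=I  mem[L1]=40
15. P3: store L1 := 44  bus=[BusRdX,Flush]  L1: P0=I P1=I P2=I P3=M  mem[L1]=29
16. P3: load  L1  bus=[-]  L1: P0=I P1=I P2=I P3=M  mem[L1]=29
17. P2: store L1 := 72  bus=[BusRdX,Flush]  L1: P0=I P1=I P2=M P3=I  mem[L1]=44
18. P1: store L1 := 49  bus=[BusRdX,Flush]  L1: P0=I P1=M P2=I P3=I  mem[L1]=72
19. P2: store L1 := 41  bus=[BusRdX,Flush]  L1: P0=I P1=I P2=M P3=I  mem[L1]=49
20. P3: load  L0  bus=[BusRd]  L0: P0=O P1=I P2=I P3=S  mem[L0]=60
21. P0: store L0 := 10  bus=[BusUpgr]  L0: P0=M P1=I P2=I P3=I  mem[L0]=60
22. P3: load  L2  bus=[-]  L2: P0=I P1=S P2=I P3=S  mem[L2]=10
23. P3: load  L0  bus=[BusRd]  L0: P0=O P1=I P2=I P3=S  mem[L0]=60
24. P3: load  L0  bus=[-]  L0: P0=O P1=I P2=I P3=S  mem[L0]=60
25. P3: store L0 := 70  bus=[BusUpgr,Flush]  L0: P0=I P1=I P2=I P3=M  mem[L0]=10
26. P0: load  L0  bus=[BusRd]  L0: P0=S P1=I P2=I P3=O  mem[L0]=10
27. P3: load  L1  bus=[BusRd]  L1: P0=I P1=I P2=O P3=S  mem[L1]=49
28. P1: store L2 := 5  bus=[BusUpgr]  L2: P0=I P1=M P2=I P3=I  mem[L2]=10
29. P1: load  L1  bus=[BusRd]  L1: P0=I P1=S P2=O P3=S  mem[L1]=49

bus = none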